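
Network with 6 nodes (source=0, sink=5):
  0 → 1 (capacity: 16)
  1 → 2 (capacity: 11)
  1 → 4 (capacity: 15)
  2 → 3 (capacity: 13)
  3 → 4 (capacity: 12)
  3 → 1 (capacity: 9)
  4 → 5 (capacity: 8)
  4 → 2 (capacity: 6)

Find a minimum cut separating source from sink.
Min cut value = 8, edges: (4,5)

Min cut value: 8
Partition: S = [0, 1, 2, 3, 4], T = [5]
Cut edges: (4,5)

By max-flow min-cut theorem, max flow = min cut = 8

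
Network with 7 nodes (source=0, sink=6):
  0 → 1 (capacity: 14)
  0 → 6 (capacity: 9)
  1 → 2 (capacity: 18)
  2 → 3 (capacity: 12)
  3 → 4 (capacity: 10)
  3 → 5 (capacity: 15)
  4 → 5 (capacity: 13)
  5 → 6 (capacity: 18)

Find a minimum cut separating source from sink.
Min cut value = 21, edges: (0,6), (2,3)

Min cut value: 21
Partition: S = [0, 1, 2], T = [3, 4, 5, 6]
Cut edges: (0,6), (2,3)

By max-flow min-cut theorem, max flow = min cut = 21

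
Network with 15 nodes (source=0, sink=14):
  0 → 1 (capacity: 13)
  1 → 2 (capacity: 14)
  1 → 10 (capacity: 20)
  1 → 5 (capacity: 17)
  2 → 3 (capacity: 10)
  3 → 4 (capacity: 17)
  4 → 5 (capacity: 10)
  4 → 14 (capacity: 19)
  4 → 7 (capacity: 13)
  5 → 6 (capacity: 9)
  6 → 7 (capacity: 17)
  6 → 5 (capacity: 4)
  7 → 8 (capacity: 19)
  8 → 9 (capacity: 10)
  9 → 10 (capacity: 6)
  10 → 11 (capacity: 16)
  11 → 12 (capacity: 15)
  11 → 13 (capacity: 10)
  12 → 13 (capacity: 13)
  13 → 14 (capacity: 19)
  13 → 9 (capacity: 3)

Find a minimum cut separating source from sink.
Min cut value = 13, edges: (0,1)

Min cut value: 13
Partition: S = [0], T = [1, 2, 3, 4, 5, 6, 7, 8, 9, 10, 11, 12, 13, 14]
Cut edges: (0,1)

By max-flow min-cut theorem, max flow = min cut = 13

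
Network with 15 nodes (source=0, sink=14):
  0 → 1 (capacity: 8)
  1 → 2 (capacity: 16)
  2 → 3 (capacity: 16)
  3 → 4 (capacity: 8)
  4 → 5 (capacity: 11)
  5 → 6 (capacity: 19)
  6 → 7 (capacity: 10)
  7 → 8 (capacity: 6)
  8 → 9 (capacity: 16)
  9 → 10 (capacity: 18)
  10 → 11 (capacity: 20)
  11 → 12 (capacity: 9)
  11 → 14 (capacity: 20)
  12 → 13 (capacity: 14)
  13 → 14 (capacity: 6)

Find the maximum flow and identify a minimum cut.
Max flow = 6, Min cut edges: (7,8)

Maximum flow: 6
Minimum cut: (7,8)
Partition: S = [0, 1, 2, 3, 4, 5, 6, 7], T = [8, 9, 10, 11, 12, 13, 14]

Max-flow min-cut theorem verified: both equal 6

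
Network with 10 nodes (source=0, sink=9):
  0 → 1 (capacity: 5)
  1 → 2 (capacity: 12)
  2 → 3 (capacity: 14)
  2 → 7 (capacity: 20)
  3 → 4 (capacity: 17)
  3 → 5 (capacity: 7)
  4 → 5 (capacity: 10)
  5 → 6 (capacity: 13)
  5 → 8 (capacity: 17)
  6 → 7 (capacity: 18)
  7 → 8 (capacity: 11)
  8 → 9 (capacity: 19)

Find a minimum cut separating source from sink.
Min cut value = 5, edges: (0,1)

Min cut value: 5
Partition: S = [0], T = [1, 2, 3, 4, 5, 6, 7, 8, 9]
Cut edges: (0,1)

By max-flow min-cut theorem, max flow = min cut = 5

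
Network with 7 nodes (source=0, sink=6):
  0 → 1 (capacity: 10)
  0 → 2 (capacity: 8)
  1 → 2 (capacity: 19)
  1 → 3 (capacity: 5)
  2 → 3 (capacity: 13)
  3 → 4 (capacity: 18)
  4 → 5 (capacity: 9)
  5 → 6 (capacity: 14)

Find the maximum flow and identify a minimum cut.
Max flow = 9, Min cut edges: (4,5)

Maximum flow: 9
Minimum cut: (4,5)
Partition: S = [0, 1, 2, 3, 4], T = [5, 6]

Max-flow min-cut theorem verified: both equal 9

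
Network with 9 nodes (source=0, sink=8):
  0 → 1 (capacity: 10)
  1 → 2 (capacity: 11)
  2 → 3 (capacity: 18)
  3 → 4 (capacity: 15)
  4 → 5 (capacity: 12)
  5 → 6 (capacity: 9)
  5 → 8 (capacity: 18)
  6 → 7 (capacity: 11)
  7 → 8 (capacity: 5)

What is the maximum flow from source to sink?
Maximum flow = 10

Max flow: 10

Flow assignment:
  0 → 1: 10/10
  1 → 2: 10/11
  2 → 3: 10/18
  3 → 4: 10/15
  4 → 5: 10/12
  5 → 8: 10/18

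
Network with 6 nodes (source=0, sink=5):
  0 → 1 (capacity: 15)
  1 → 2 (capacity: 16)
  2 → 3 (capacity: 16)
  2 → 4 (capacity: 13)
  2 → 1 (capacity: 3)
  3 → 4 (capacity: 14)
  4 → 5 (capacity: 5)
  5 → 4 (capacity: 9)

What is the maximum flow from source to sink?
Maximum flow = 5

Max flow: 5

Flow assignment:
  0 → 1: 5/15
  1 → 2: 5/16
  2 → 4: 5/13
  4 → 5: 5/5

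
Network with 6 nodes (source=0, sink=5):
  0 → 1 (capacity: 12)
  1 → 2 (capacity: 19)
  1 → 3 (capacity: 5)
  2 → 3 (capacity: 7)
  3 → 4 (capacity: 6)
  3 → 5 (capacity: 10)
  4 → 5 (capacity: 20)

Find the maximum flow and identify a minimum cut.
Max flow = 12, Min cut edges: (1,3), (2,3)

Maximum flow: 12
Minimum cut: (1,3), (2,3)
Partition: S = [0, 1, 2], T = [3, 4, 5]

Max-flow min-cut theorem verified: both equal 12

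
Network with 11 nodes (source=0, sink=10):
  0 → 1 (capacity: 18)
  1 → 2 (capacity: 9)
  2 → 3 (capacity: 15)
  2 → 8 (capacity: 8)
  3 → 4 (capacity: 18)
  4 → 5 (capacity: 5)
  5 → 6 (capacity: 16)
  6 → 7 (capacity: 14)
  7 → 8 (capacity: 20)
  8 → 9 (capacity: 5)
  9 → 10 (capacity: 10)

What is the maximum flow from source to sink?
Maximum flow = 5

Max flow: 5

Flow assignment:
  0 → 1: 5/18
  1 → 2: 5/9
  2 → 3: 1/15
  2 → 8: 4/8
  3 → 4: 1/18
  4 → 5: 1/5
  5 → 6: 1/16
  6 → 7: 1/14
  7 → 8: 1/20
  8 → 9: 5/5
  9 → 10: 5/10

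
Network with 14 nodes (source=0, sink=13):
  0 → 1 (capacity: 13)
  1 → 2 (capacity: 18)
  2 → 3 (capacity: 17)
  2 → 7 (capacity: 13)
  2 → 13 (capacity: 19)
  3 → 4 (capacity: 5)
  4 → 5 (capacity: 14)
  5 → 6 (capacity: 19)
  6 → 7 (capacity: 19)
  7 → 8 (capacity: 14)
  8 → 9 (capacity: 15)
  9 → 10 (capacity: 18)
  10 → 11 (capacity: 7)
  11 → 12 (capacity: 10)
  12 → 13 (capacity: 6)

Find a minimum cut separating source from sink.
Min cut value = 13, edges: (0,1)

Min cut value: 13
Partition: S = [0], T = [1, 2, 3, 4, 5, 6, 7, 8, 9, 10, 11, 12, 13]
Cut edges: (0,1)

By max-flow min-cut theorem, max flow = min cut = 13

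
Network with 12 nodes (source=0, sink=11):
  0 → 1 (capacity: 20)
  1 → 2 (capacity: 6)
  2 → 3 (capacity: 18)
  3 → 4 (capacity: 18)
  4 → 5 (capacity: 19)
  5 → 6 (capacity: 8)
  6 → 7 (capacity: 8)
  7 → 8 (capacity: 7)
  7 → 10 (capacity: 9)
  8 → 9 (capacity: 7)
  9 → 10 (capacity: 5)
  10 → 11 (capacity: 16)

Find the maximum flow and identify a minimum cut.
Max flow = 6, Min cut edges: (1,2)

Maximum flow: 6
Minimum cut: (1,2)
Partition: S = [0, 1], T = [2, 3, 4, 5, 6, 7, 8, 9, 10, 11]

Max-flow min-cut theorem verified: both equal 6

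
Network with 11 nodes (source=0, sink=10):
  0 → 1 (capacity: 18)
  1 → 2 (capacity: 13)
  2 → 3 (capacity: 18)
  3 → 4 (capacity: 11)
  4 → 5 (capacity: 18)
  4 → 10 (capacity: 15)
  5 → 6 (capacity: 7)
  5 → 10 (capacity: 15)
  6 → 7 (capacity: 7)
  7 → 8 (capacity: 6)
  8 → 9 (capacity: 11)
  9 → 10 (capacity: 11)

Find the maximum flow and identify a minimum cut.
Max flow = 11, Min cut edges: (3,4)

Maximum flow: 11
Minimum cut: (3,4)
Partition: S = [0, 1, 2, 3], T = [4, 5, 6, 7, 8, 9, 10]

Max-flow min-cut theorem verified: both equal 11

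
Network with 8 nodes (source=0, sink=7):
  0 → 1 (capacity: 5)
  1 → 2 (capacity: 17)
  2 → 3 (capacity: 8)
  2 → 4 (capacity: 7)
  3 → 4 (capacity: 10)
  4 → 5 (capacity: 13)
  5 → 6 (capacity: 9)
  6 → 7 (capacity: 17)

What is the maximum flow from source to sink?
Maximum flow = 5

Max flow: 5

Flow assignment:
  0 → 1: 5/5
  1 → 2: 5/17
  2 → 4: 5/7
  4 → 5: 5/13
  5 → 6: 5/9
  6 → 7: 5/17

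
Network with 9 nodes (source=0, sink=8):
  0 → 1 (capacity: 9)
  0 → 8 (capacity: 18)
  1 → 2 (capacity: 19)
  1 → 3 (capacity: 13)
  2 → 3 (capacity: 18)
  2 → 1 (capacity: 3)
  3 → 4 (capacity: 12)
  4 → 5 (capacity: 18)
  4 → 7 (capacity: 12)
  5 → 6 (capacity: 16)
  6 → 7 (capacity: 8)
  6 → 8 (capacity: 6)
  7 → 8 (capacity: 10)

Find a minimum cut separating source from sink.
Min cut value = 27, edges: (0,1), (0,8)

Min cut value: 27
Partition: S = [0], T = [1, 2, 3, 4, 5, 6, 7, 8]
Cut edges: (0,1), (0,8)

By max-flow min-cut theorem, max flow = min cut = 27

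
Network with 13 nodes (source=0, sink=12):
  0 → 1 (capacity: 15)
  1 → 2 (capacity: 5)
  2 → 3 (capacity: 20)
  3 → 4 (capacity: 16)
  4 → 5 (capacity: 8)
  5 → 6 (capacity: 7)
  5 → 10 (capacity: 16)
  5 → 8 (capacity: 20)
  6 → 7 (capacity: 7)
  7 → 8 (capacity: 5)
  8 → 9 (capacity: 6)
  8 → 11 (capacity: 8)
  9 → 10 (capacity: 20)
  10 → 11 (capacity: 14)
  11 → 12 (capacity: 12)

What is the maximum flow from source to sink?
Maximum flow = 5

Max flow: 5

Flow assignment:
  0 → 1: 5/15
  1 → 2: 5/5
  2 → 3: 5/20
  3 → 4: 5/16
  4 → 5: 5/8
  5 → 10: 5/16
  10 → 11: 5/14
  11 → 12: 5/12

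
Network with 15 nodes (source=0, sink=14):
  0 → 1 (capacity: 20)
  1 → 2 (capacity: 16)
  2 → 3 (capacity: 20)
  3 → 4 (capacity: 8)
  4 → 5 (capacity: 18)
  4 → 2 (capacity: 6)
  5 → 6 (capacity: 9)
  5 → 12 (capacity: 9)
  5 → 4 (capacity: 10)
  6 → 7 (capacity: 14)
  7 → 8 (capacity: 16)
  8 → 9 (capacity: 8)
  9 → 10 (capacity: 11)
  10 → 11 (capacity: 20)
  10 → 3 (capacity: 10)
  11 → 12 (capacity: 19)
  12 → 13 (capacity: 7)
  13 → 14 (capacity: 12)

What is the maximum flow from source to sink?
Maximum flow = 7

Max flow: 7

Flow assignment:
  0 → 1: 7/20
  1 → 2: 7/16
  2 → 3: 8/20
  3 → 4: 8/8
  4 → 5: 7/18
  4 → 2: 1/6
  5 → 12: 7/9
  12 → 13: 7/7
  13 → 14: 7/12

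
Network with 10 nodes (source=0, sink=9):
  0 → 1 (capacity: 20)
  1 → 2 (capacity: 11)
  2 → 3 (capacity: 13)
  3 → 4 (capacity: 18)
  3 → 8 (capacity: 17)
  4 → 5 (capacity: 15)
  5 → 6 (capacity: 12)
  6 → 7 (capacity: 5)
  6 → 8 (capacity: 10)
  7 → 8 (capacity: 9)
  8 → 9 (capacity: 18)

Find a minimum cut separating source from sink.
Min cut value = 11, edges: (1,2)

Min cut value: 11
Partition: S = [0, 1], T = [2, 3, 4, 5, 6, 7, 8, 9]
Cut edges: (1,2)

By max-flow min-cut theorem, max flow = min cut = 11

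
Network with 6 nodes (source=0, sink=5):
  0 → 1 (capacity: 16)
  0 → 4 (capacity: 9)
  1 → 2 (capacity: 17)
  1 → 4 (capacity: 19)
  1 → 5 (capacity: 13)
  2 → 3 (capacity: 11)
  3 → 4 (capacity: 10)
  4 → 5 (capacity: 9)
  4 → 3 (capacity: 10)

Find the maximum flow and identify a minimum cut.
Max flow = 22, Min cut edges: (1,5), (4,5)

Maximum flow: 22
Minimum cut: (1,5), (4,5)
Partition: S = [0, 1, 2, 3, 4], T = [5]

Max-flow min-cut theorem verified: both equal 22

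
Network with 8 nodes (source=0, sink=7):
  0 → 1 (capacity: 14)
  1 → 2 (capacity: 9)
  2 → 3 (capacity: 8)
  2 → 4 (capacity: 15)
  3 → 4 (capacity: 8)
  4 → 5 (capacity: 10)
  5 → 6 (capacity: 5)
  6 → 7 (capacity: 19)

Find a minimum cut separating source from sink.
Min cut value = 5, edges: (5,6)

Min cut value: 5
Partition: S = [0, 1, 2, 3, 4, 5], T = [6, 7]
Cut edges: (5,6)

By max-flow min-cut theorem, max flow = min cut = 5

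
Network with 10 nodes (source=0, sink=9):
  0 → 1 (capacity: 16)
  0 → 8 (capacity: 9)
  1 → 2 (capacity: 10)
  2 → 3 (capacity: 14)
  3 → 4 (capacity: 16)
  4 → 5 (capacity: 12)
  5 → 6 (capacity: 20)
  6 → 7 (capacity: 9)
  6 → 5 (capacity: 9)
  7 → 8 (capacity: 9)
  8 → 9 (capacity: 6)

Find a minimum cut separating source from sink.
Min cut value = 6, edges: (8,9)

Min cut value: 6
Partition: S = [0, 1, 2, 3, 4, 5, 6, 7, 8], T = [9]
Cut edges: (8,9)

By max-flow min-cut theorem, max flow = min cut = 6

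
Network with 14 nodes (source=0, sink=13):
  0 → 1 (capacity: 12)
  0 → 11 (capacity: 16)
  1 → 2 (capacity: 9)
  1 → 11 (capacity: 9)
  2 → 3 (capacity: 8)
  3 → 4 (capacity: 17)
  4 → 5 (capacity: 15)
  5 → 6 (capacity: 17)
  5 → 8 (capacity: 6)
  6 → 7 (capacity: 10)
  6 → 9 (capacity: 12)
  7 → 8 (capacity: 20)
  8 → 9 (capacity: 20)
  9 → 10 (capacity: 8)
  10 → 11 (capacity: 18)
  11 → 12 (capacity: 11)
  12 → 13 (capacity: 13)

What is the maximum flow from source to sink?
Maximum flow = 11

Max flow: 11

Flow assignment:
  0 → 1: 3/12
  0 → 11: 8/16
  1 → 2: 3/9
  2 → 3: 3/8
  3 → 4: 3/17
  4 → 5: 3/15
  5 → 6: 3/17
  6 → 9: 3/12
  9 → 10: 3/8
  10 → 11: 3/18
  11 → 12: 11/11
  12 → 13: 11/13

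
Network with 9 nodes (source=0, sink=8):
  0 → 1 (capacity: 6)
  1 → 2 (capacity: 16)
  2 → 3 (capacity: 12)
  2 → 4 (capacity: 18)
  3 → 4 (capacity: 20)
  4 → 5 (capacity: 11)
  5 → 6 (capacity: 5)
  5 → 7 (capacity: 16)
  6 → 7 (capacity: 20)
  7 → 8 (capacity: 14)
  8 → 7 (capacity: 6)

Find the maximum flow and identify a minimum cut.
Max flow = 6, Min cut edges: (0,1)

Maximum flow: 6
Minimum cut: (0,1)
Partition: S = [0], T = [1, 2, 3, 4, 5, 6, 7, 8]

Max-flow min-cut theorem verified: both equal 6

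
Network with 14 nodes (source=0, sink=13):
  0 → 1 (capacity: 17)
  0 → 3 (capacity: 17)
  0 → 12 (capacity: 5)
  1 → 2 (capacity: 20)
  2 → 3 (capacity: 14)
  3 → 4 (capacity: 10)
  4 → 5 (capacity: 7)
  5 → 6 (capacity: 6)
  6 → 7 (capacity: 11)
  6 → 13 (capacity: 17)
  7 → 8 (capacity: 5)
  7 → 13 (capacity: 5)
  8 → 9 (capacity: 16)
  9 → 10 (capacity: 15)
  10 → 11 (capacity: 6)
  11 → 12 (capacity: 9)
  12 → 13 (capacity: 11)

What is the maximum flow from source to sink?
Maximum flow = 11

Max flow: 11

Flow assignment:
  0 → 1: 6/17
  0 → 12: 5/5
  1 → 2: 6/20
  2 → 3: 6/14
  3 → 4: 6/10
  4 → 5: 6/7
  5 → 6: 6/6
  6 → 13: 6/17
  12 → 13: 5/11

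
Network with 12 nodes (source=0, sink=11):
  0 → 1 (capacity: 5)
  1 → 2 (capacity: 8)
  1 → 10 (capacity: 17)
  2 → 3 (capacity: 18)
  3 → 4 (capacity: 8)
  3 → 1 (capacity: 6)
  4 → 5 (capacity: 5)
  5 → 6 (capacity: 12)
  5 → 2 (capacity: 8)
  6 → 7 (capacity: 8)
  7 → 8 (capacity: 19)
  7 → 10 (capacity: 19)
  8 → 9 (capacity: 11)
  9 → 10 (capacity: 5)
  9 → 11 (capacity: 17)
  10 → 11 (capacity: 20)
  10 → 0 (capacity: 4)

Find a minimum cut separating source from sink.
Min cut value = 5, edges: (0,1)

Min cut value: 5
Partition: S = [0], T = [1, 2, 3, 4, 5, 6, 7, 8, 9, 10, 11]
Cut edges: (0,1)

By max-flow min-cut theorem, max flow = min cut = 5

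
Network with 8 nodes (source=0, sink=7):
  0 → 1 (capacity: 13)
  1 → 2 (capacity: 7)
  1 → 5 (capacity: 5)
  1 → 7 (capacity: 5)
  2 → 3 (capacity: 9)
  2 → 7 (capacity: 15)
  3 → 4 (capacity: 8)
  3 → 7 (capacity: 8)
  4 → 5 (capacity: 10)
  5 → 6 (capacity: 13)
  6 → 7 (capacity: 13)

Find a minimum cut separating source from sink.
Min cut value = 13, edges: (0,1)

Min cut value: 13
Partition: S = [0], T = [1, 2, 3, 4, 5, 6, 7]
Cut edges: (0,1)

By max-flow min-cut theorem, max flow = min cut = 13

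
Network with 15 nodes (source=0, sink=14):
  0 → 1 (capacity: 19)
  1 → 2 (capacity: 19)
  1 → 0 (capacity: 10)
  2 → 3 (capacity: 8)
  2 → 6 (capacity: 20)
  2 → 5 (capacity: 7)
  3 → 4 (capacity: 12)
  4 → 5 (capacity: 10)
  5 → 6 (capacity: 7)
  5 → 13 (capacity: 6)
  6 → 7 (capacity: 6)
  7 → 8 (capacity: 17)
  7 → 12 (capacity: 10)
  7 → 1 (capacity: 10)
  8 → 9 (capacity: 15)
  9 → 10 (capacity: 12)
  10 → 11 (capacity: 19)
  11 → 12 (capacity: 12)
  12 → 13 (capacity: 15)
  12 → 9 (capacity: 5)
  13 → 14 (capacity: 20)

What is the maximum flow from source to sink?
Maximum flow = 12

Max flow: 12

Flow assignment:
  0 → 1: 12/19
  1 → 2: 12/19
  2 → 3: 7/8
  2 → 6: 5/20
  3 → 4: 7/12
  4 → 5: 7/10
  5 → 6: 1/7
  5 → 13: 6/6
  6 → 7: 6/6
  7 → 12: 6/10
  12 → 13: 6/15
  13 → 14: 12/20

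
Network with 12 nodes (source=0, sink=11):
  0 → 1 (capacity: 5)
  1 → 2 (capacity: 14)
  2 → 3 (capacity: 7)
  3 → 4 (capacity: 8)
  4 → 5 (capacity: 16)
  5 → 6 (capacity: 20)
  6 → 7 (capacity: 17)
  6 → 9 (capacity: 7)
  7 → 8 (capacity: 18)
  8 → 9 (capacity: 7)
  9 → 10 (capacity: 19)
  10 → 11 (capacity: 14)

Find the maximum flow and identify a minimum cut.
Max flow = 5, Min cut edges: (0,1)

Maximum flow: 5
Minimum cut: (0,1)
Partition: S = [0], T = [1, 2, 3, 4, 5, 6, 7, 8, 9, 10, 11]

Max-flow min-cut theorem verified: both equal 5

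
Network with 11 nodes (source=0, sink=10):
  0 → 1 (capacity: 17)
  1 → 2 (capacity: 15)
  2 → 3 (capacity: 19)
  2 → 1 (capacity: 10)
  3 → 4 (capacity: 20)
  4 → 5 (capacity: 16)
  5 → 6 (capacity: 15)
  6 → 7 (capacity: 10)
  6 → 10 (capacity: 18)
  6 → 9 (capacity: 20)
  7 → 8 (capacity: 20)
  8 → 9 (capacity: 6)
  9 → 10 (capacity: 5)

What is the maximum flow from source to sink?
Maximum flow = 15

Max flow: 15

Flow assignment:
  0 → 1: 15/17
  1 → 2: 15/15
  2 → 3: 15/19
  3 → 4: 15/20
  4 → 5: 15/16
  5 → 6: 15/15
  6 → 10: 15/18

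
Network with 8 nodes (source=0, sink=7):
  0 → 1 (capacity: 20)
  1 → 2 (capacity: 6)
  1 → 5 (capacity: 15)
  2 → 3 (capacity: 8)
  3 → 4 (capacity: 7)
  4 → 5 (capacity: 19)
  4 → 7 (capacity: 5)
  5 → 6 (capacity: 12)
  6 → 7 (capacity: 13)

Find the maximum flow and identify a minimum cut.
Max flow = 17, Min cut edges: (4,7), (5,6)

Maximum flow: 17
Minimum cut: (4,7), (5,6)
Partition: S = [0, 1, 2, 3, 4, 5], T = [6, 7]

Max-flow min-cut theorem verified: both equal 17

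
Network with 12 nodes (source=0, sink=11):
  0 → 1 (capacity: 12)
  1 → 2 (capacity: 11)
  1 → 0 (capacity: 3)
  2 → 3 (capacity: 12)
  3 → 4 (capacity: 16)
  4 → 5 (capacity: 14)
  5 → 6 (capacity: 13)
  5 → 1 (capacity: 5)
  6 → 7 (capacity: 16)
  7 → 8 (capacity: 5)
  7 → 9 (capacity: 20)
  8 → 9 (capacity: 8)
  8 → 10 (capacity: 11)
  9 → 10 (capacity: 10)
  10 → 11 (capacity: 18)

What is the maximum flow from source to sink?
Maximum flow = 11

Max flow: 11

Flow assignment:
  0 → 1: 11/12
  1 → 2: 11/11
  2 → 3: 11/12
  3 → 4: 11/16
  4 → 5: 11/14
  5 → 6: 11/13
  6 → 7: 11/16
  7 → 8: 5/5
  7 → 9: 6/20
  8 → 10: 5/11
  9 → 10: 6/10
  10 → 11: 11/18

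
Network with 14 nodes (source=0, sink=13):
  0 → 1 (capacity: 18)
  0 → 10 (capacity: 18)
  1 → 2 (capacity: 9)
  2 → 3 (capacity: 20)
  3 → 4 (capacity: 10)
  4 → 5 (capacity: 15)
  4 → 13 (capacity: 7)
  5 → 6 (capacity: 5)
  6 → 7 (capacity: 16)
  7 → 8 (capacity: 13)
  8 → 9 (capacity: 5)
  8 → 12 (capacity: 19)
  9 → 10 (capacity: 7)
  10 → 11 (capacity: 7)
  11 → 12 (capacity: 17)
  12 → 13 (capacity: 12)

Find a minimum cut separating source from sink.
Min cut value = 16, edges: (1,2), (10,11)

Min cut value: 16
Partition: S = [0, 1, 9, 10], T = [2, 3, 4, 5, 6, 7, 8, 11, 12, 13]
Cut edges: (1,2), (10,11)

By max-flow min-cut theorem, max flow = min cut = 16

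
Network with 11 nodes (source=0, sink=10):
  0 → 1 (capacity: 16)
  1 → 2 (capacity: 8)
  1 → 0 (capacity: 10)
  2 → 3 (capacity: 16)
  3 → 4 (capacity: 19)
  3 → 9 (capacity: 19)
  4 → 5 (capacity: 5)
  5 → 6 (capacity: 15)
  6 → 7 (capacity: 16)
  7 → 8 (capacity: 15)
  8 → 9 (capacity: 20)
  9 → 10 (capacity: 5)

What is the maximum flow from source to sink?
Maximum flow = 5

Max flow: 5

Flow assignment:
  0 → 1: 5/16
  1 → 2: 5/8
  2 → 3: 5/16
  3 → 9: 5/19
  9 → 10: 5/5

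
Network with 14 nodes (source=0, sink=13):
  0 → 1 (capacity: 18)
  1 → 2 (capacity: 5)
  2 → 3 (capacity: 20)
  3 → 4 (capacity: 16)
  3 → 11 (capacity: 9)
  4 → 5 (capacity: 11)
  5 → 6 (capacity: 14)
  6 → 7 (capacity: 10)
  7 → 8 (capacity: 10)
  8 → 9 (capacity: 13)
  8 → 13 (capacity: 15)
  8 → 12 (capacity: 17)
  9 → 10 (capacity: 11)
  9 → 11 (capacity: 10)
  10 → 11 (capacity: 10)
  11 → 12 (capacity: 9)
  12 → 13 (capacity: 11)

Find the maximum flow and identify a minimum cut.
Max flow = 5, Min cut edges: (1,2)

Maximum flow: 5
Minimum cut: (1,2)
Partition: S = [0, 1], T = [2, 3, 4, 5, 6, 7, 8, 9, 10, 11, 12, 13]

Max-flow min-cut theorem verified: both equal 5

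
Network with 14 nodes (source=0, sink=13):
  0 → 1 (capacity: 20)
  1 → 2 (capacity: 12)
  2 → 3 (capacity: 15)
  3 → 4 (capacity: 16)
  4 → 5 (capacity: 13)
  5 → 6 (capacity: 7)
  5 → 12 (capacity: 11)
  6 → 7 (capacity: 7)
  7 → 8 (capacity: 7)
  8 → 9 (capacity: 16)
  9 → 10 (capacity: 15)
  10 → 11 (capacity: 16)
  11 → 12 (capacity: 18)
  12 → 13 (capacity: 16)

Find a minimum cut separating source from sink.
Min cut value = 12, edges: (1,2)

Min cut value: 12
Partition: S = [0, 1], T = [2, 3, 4, 5, 6, 7, 8, 9, 10, 11, 12, 13]
Cut edges: (1,2)

By max-flow min-cut theorem, max flow = min cut = 12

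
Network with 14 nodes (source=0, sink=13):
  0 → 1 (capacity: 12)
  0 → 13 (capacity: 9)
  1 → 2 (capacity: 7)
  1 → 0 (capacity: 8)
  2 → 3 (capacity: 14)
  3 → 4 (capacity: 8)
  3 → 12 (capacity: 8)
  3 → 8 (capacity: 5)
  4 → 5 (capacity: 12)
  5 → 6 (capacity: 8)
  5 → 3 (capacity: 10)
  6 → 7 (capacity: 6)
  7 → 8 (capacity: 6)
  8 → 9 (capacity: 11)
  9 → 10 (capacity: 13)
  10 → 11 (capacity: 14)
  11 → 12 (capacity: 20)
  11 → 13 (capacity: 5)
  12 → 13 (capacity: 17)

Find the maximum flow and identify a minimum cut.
Max flow = 16, Min cut edges: (0,13), (1,2)

Maximum flow: 16
Minimum cut: (0,13), (1,2)
Partition: S = [0, 1], T = [2, 3, 4, 5, 6, 7, 8, 9, 10, 11, 12, 13]

Max-flow min-cut theorem verified: both equal 16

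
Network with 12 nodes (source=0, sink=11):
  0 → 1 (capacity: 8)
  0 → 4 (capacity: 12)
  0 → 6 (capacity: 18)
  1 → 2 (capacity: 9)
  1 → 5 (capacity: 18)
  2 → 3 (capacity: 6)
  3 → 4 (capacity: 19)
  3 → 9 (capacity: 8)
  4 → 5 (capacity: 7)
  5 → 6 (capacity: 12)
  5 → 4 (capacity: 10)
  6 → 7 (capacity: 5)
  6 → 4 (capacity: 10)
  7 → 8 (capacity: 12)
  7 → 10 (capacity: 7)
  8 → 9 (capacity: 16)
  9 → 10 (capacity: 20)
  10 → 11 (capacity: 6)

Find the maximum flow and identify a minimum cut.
Max flow = 6, Min cut edges: (10,11)

Maximum flow: 6
Minimum cut: (10,11)
Partition: S = [0, 1, 2, 3, 4, 5, 6, 7, 8, 9, 10], T = [11]

Max-flow min-cut theorem verified: both equal 6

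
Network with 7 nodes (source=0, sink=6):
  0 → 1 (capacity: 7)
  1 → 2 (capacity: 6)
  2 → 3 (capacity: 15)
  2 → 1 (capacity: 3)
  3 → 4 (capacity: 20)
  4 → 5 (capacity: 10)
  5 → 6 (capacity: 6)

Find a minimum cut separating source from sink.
Min cut value = 6, edges: (5,6)

Min cut value: 6
Partition: S = [0, 1, 2, 3, 4, 5], T = [6]
Cut edges: (5,6)

By max-flow min-cut theorem, max flow = min cut = 6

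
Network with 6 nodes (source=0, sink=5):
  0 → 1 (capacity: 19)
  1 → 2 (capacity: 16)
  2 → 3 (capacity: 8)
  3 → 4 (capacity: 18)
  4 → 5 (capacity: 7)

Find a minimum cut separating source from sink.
Min cut value = 7, edges: (4,5)

Min cut value: 7
Partition: S = [0, 1, 2, 3, 4], T = [5]
Cut edges: (4,5)

By max-flow min-cut theorem, max flow = min cut = 7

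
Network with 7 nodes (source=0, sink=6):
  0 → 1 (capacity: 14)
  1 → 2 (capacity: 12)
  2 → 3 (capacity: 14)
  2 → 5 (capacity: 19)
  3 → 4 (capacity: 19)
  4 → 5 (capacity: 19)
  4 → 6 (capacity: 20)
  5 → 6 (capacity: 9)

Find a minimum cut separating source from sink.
Min cut value = 12, edges: (1,2)

Min cut value: 12
Partition: S = [0, 1], T = [2, 3, 4, 5, 6]
Cut edges: (1,2)

By max-flow min-cut theorem, max flow = min cut = 12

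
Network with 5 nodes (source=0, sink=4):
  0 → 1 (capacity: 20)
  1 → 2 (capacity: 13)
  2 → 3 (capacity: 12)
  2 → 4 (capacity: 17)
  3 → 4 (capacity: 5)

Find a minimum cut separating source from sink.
Min cut value = 13, edges: (1,2)

Min cut value: 13
Partition: S = [0, 1], T = [2, 3, 4]
Cut edges: (1,2)

By max-flow min-cut theorem, max flow = min cut = 13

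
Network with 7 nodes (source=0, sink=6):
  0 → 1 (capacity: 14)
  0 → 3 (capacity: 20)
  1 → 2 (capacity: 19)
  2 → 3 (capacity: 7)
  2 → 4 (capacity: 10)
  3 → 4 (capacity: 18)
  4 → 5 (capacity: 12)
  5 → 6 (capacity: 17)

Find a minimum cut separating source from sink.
Min cut value = 12, edges: (4,5)

Min cut value: 12
Partition: S = [0, 1, 2, 3, 4], T = [5, 6]
Cut edges: (4,5)

By max-flow min-cut theorem, max flow = min cut = 12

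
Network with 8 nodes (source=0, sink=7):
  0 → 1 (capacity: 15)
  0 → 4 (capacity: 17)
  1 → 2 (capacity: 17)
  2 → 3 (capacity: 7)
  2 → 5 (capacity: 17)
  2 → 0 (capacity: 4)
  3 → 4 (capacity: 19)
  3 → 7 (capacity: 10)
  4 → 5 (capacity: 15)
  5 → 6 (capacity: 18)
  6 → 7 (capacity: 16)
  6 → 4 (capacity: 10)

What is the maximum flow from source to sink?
Maximum flow = 23

Max flow: 23

Flow assignment:
  0 → 1: 14/15
  0 → 4: 13/17
  1 → 2: 14/17
  2 → 3: 7/7
  2 → 5: 3/17
  2 → 0: 4/4
  3 → 7: 7/10
  4 → 5: 15/15
  5 → 6: 18/18
  6 → 7: 16/16
  6 → 4: 2/10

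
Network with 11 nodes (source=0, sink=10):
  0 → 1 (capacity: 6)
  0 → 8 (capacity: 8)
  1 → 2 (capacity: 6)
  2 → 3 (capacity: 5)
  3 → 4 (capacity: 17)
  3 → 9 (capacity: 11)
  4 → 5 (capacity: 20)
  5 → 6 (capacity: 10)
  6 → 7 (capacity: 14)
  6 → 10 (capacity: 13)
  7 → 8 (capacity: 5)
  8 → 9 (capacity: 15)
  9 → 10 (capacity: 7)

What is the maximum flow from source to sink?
Maximum flow = 12

Max flow: 12

Flow assignment:
  0 → 1: 5/6
  0 → 8: 7/8
  1 → 2: 5/6
  2 → 3: 5/5
  3 → 4: 5/17
  4 → 5: 5/20
  5 → 6: 5/10
  6 → 10: 5/13
  8 → 9: 7/15
  9 → 10: 7/7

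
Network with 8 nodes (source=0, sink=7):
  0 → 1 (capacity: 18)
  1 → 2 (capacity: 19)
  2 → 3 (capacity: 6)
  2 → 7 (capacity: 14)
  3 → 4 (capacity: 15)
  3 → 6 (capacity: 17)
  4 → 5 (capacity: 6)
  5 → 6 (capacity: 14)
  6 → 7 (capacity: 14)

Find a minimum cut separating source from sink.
Min cut value = 18, edges: (0,1)

Min cut value: 18
Partition: S = [0], T = [1, 2, 3, 4, 5, 6, 7]
Cut edges: (0,1)

By max-flow min-cut theorem, max flow = min cut = 18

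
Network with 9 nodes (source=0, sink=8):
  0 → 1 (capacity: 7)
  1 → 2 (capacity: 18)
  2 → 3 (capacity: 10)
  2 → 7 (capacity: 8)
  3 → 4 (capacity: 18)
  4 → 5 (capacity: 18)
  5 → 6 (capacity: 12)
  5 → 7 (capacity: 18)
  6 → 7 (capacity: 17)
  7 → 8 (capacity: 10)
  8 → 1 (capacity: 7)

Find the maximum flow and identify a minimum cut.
Max flow = 7, Min cut edges: (0,1)

Maximum flow: 7
Minimum cut: (0,1)
Partition: S = [0], T = [1, 2, 3, 4, 5, 6, 7, 8]

Max-flow min-cut theorem verified: both equal 7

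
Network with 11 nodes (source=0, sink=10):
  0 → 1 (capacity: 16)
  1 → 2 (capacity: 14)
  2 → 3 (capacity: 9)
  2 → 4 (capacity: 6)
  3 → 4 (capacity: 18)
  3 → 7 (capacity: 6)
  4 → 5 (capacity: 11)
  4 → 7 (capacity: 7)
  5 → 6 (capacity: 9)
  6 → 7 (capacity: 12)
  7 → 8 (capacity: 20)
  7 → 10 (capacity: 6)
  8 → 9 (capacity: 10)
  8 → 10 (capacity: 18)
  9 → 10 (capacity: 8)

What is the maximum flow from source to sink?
Maximum flow = 14

Max flow: 14

Flow assignment:
  0 → 1: 14/16
  1 → 2: 14/14
  2 → 3: 9/9
  2 → 4: 5/6
  3 → 4: 3/18
  3 → 7: 6/6
  4 → 5: 1/11
  4 → 7: 7/7
  5 → 6: 1/9
  6 → 7: 1/12
  7 → 8: 8/20
  7 → 10: 6/6
  8 → 10: 8/18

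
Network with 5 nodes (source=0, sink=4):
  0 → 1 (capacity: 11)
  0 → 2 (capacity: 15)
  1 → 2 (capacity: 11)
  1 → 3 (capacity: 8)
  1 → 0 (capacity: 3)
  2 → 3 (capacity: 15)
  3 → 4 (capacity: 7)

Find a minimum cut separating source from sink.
Min cut value = 7, edges: (3,4)

Min cut value: 7
Partition: S = [0, 1, 2, 3], T = [4]
Cut edges: (3,4)

By max-flow min-cut theorem, max flow = min cut = 7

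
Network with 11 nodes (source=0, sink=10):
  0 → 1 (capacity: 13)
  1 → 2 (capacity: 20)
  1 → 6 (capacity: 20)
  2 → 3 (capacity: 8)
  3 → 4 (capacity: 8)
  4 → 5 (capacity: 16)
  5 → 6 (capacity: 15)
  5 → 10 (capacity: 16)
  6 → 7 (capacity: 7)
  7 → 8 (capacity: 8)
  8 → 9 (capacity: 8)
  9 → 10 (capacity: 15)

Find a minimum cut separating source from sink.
Min cut value = 13, edges: (0,1)

Min cut value: 13
Partition: S = [0], T = [1, 2, 3, 4, 5, 6, 7, 8, 9, 10]
Cut edges: (0,1)

By max-flow min-cut theorem, max flow = min cut = 13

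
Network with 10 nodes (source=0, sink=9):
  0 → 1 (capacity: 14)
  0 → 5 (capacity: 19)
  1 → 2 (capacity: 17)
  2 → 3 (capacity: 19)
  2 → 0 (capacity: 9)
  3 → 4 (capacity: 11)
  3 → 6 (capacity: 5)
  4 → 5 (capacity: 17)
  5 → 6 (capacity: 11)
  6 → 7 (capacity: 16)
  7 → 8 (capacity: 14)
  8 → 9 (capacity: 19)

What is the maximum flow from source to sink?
Maximum flow = 14

Max flow: 14

Flow assignment:
  0 → 1: 14/14
  1 → 2: 14/17
  2 → 3: 14/19
  3 → 4: 9/11
  3 → 6: 5/5
  4 → 5: 9/17
  5 → 6: 9/11
  6 → 7: 14/16
  7 → 8: 14/14
  8 → 9: 14/19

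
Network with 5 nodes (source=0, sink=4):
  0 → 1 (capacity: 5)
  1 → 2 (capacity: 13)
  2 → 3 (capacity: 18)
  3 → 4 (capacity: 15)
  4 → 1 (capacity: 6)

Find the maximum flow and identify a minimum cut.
Max flow = 5, Min cut edges: (0,1)

Maximum flow: 5
Minimum cut: (0,1)
Partition: S = [0], T = [1, 2, 3, 4]

Max-flow min-cut theorem verified: both equal 5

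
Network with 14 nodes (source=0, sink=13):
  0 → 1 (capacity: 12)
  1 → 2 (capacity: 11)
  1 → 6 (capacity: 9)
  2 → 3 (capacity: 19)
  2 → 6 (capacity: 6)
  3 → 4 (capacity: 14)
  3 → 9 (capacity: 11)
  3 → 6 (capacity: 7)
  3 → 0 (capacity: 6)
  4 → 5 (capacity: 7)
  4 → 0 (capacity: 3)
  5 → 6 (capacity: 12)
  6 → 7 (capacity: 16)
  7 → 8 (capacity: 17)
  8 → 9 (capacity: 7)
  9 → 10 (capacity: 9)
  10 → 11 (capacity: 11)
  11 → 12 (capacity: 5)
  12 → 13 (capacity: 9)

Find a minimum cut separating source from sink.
Min cut value = 5, edges: (11,12)

Min cut value: 5
Partition: S = [0, 1, 2, 3, 4, 5, 6, 7, 8, 9, 10, 11], T = [12, 13]
Cut edges: (11,12)

By max-flow min-cut theorem, max flow = min cut = 5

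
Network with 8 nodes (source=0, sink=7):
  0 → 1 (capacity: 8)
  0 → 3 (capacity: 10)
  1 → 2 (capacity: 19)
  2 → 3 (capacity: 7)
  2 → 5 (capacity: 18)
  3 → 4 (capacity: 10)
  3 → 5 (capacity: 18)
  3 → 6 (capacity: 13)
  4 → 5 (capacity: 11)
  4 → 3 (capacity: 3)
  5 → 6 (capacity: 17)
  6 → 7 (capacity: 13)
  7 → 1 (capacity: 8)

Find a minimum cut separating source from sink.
Min cut value = 13, edges: (6,7)

Min cut value: 13
Partition: S = [0, 1, 2, 3, 4, 5, 6], T = [7]
Cut edges: (6,7)

By max-flow min-cut theorem, max flow = min cut = 13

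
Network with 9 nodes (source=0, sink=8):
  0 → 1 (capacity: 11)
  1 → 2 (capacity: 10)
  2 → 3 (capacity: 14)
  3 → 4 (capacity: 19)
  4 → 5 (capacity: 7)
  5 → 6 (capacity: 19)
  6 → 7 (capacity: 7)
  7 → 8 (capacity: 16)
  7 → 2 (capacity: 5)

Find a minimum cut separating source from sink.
Min cut value = 7, edges: (6,7)

Min cut value: 7
Partition: S = [0, 1, 2, 3, 4, 5, 6], T = [7, 8]
Cut edges: (6,7)

By max-flow min-cut theorem, max flow = min cut = 7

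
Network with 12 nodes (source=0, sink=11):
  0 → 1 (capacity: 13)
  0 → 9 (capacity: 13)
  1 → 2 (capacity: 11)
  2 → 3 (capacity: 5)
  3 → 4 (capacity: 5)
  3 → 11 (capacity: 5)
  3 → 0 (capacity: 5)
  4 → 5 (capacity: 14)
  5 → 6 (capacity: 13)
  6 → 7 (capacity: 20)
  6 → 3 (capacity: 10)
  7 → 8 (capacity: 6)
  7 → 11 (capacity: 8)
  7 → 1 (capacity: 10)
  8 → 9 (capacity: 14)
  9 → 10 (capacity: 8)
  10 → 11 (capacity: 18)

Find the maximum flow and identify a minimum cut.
Max flow = 13, Min cut edges: (2,3), (9,10)

Maximum flow: 13
Minimum cut: (2,3), (9,10)
Partition: S = [0, 1, 2, 8, 9], T = [3, 4, 5, 6, 7, 10, 11]

Max-flow min-cut theorem verified: both equal 13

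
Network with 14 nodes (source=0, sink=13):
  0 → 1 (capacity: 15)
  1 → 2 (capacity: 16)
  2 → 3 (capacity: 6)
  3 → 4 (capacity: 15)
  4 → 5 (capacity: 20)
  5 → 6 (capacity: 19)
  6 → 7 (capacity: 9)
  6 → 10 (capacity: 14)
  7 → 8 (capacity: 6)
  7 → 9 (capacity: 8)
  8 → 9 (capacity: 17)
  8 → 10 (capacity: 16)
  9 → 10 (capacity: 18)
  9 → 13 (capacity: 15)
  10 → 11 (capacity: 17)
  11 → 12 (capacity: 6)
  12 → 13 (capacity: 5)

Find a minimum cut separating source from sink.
Min cut value = 6, edges: (2,3)

Min cut value: 6
Partition: S = [0, 1, 2], T = [3, 4, 5, 6, 7, 8, 9, 10, 11, 12, 13]
Cut edges: (2,3)

By max-flow min-cut theorem, max flow = min cut = 6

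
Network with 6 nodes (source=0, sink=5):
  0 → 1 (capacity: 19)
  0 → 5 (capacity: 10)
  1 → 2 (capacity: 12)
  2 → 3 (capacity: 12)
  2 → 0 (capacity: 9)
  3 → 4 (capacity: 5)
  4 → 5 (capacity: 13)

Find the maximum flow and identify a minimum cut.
Max flow = 15, Min cut edges: (0,5), (3,4)

Maximum flow: 15
Minimum cut: (0,5), (3,4)
Partition: S = [0, 1, 2, 3], T = [4, 5]

Max-flow min-cut theorem verified: both equal 15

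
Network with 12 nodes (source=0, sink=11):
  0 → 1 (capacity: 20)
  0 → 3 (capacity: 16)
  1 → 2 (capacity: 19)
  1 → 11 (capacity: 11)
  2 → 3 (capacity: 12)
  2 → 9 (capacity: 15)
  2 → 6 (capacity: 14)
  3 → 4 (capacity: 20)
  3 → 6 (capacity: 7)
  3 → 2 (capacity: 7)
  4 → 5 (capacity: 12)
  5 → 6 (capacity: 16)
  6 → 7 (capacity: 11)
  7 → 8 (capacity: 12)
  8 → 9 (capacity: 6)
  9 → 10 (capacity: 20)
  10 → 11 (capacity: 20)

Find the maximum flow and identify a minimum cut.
Max flow = 31, Min cut edges: (1,11), (10,11)

Maximum flow: 31
Minimum cut: (1,11), (10,11)
Partition: S = [0, 1, 2, 3, 4, 5, 6, 7, 8, 9, 10], T = [11]

Max-flow min-cut theorem verified: both equal 31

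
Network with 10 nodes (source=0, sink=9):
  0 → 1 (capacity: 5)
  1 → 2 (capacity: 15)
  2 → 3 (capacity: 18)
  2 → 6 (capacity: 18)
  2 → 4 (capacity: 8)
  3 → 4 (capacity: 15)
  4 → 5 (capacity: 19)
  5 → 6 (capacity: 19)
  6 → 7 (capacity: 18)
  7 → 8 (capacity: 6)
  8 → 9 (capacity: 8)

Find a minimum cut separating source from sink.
Min cut value = 5, edges: (0,1)

Min cut value: 5
Partition: S = [0], T = [1, 2, 3, 4, 5, 6, 7, 8, 9]
Cut edges: (0,1)

By max-flow min-cut theorem, max flow = min cut = 5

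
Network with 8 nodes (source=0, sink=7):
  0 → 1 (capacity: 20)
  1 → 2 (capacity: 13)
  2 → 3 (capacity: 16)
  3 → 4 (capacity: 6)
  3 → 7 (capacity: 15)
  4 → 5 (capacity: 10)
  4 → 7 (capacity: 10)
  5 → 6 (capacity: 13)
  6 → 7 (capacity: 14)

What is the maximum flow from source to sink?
Maximum flow = 13

Max flow: 13

Flow assignment:
  0 → 1: 13/20
  1 → 2: 13/13
  2 → 3: 13/16
  3 → 7: 13/15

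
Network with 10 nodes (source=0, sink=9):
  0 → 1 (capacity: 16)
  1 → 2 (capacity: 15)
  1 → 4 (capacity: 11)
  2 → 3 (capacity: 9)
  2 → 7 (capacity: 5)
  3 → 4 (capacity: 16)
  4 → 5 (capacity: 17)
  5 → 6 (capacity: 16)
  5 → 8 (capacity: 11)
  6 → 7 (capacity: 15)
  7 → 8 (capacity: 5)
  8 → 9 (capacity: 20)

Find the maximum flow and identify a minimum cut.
Max flow = 16, Min cut edges: (5,8), (7,8)

Maximum flow: 16
Minimum cut: (5,8), (7,8)
Partition: S = [0, 1, 2, 3, 4, 5, 6, 7], T = [8, 9]

Max-flow min-cut theorem verified: both equal 16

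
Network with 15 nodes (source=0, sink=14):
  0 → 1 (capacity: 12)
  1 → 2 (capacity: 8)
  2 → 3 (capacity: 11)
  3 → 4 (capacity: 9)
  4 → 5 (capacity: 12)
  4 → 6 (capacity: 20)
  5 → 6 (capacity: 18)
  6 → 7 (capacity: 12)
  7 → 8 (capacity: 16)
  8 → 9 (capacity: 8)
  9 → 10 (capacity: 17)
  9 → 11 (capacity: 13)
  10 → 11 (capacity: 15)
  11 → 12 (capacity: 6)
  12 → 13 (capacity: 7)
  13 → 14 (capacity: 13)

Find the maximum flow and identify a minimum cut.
Max flow = 6, Min cut edges: (11,12)

Maximum flow: 6
Minimum cut: (11,12)
Partition: S = [0, 1, 2, 3, 4, 5, 6, 7, 8, 9, 10, 11], T = [12, 13, 14]

Max-flow min-cut theorem verified: both equal 6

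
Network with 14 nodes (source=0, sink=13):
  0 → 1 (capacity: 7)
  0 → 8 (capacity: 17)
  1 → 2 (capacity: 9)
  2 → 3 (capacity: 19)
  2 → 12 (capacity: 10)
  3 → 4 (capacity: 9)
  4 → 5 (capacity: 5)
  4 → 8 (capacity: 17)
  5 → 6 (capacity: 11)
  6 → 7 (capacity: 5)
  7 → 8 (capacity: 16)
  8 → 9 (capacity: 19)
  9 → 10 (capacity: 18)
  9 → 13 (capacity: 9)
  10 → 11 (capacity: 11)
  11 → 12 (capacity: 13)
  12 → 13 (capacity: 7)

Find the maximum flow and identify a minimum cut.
Max flow = 16, Min cut edges: (9,13), (12,13)

Maximum flow: 16
Minimum cut: (9,13), (12,13)
Partition: S = [0, 1, 2, 3, 4, 5, 6, 7, 8, 9, 10, 11, 12], T = [13]

Max-flow min-cut theorem verified: both equal 16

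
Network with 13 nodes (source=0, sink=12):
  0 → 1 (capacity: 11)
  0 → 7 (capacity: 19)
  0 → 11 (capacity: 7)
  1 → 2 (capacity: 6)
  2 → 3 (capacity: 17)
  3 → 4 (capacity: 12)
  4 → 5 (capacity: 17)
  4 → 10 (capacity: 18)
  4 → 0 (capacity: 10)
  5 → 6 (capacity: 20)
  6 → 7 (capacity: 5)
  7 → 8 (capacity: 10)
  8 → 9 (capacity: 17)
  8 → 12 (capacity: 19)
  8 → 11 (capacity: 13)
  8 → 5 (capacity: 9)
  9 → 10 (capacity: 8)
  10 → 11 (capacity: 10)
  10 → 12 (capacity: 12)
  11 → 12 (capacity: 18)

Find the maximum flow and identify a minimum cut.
Max flow = 23, Min cut edges: (0,11), (1,2), (7,8)

Maximum flow: 23
Minimum cut: (0,11), (1,2), (7,8)
Partition: S = [0, 1, 5, 6, 7], T = [2, 3, 4, 8, 9, 10, 11, 12]

Max-flow min-cut theorem verified: both equal 23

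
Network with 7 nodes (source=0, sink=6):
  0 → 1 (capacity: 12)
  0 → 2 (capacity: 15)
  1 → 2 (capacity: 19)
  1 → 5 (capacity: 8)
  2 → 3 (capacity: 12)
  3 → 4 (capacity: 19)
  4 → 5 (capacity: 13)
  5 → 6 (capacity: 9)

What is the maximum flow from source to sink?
Maximum flow = 9

Max flow: 9

Flow assignment:
  0 → 2: 9/15
  2 → 3: 9/12
  3 → 4: 9/19
  4 → 5: 9/13
  5 → 6: 9/9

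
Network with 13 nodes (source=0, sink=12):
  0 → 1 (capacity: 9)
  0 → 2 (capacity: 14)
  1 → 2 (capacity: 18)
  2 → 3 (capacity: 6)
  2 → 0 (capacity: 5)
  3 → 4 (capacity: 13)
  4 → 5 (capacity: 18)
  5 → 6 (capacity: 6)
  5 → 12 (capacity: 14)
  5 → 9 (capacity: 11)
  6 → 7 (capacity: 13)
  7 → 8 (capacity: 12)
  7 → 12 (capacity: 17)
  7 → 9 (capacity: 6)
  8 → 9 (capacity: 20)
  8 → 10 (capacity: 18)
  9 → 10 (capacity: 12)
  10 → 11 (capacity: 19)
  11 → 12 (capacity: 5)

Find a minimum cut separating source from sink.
Min cut value = 6, edges: (2,3)

Min cut value: 6
Partition: S = [0, 1, 2], T = [3, 4, 5, 6, 7, 8, 9, 10, 11, 12]
Cut edges: (2,3)

By max-flow min-cut theorem, max flow = min cut = 6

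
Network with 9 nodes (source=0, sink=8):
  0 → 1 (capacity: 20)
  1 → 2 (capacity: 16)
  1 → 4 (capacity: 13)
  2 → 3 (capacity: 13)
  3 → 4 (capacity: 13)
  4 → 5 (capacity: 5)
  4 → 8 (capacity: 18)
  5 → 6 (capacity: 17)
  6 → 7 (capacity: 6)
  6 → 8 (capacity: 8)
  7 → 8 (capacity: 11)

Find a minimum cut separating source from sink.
Min cut value = 20, edges: (0,1)

Min cut value: 20
Partition: S = [0], T = [1, 2, 3, 4, 5, 6, 7, 8]
Cut edges: (0,1)

By max-flow min-cut theorem, max flow = min cut = 20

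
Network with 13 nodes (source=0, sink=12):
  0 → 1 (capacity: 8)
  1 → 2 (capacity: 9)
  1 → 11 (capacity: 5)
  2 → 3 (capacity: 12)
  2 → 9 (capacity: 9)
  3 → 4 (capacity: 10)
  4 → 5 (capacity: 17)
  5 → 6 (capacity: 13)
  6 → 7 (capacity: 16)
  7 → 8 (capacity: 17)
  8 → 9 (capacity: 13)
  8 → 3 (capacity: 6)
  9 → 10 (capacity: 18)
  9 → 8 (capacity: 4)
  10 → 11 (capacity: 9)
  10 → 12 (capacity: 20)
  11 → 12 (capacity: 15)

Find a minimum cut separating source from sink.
Min cut value = 8, edges: (0,1)

Min cut value: 8
Partition: S = [0], T = [1, 2, 3, 4, 5, 6, 7, 8, 9, 10, 11, 12]
Cut edges: (0,1)

By max-flow min-cut theorem, max flow = min cut = 8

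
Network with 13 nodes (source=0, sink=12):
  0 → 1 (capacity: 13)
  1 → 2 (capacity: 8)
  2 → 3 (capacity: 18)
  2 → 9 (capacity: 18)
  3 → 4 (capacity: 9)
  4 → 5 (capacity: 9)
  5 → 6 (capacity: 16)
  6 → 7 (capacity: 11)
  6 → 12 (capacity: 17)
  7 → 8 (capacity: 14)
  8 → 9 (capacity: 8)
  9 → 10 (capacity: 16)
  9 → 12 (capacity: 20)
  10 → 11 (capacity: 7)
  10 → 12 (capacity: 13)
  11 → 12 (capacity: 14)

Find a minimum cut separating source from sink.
Min cut value = 8, edges: (1,2)

Min cut value: 8
Partition: S = [0, 1], T = [2, 3, 4, 5, 6, 7, 8, 9, 10, 11, 12]
Cut edges: (1,2)

By max-flow min-cut theorem, max flow = min cut = 8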